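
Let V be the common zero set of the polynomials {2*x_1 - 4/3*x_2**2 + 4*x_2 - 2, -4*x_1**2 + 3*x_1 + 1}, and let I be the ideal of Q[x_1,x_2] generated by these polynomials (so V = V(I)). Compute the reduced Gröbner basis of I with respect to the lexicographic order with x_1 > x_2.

f_1 = 2*x_1 - 4/3*x_2**2 + 4*x_2 - 2, LT = x_1.
f_2 = -4*x_1**2 + 3*x_1 + 1, LT = x_1**2.

S(f_1,f_2): lcm = x_1**2. S = -2/3*x_1*x_2**2 + 2*x_1*x_2 - 1/4*x_1 + 1/4.
  reduce S modulo (f_1, f_2):
  remainder -4/9*x_2**4 + 8/3*x_2**3 - 29/6*x_2**2 + 5/2*x_2 ≠ 0; add g_3 = -4/9*x_2**4 + 8/3*x_2**3 - 29/6*x_2**2 + 5/2*x_2 to the basis.

The other S-polynomials (S(f_1,g_3), S(f_2,g_3)) all reduce to 0 modulo the current basis, so we have a Gröbner basis.
Inter-reduce: drop elements whose leading term is divisible by another's, tail-reduce, and make monic.

G = {x_1 - 2/3*x_2**2 + 2*x_2 - 1, x_2**4 - 6*x_2**3 + 87/8*x_2**2 - 45/8*x_2}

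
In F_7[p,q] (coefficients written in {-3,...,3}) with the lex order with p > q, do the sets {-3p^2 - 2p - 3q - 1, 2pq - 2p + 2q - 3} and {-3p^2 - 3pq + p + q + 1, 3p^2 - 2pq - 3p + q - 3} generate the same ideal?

Equality of ideals is decidable: compute both reduced Gröbner bases (unique for the ordering) and check whether they agree.
Buchberger on the first generating set:
f_1 = -3p^2 - 2p - 3q - 1, LT = p^2.
f_2 = 2pq - 2p + 2q - 3, LT = pq.

S(f_1,f_2): lcm = p^2q. S = p^2 + 2pq - 2p + q^2 - 2q.
  leading term p^2: subtract (2)·f_1 from p^2 + 2pq - 2p + q^2 - 2q → 2pq + 2p + q^2 - 3q + 2
  leading term pq: subtract (1)·f_2 from 2pq + 2p + q^2 - 3q + 2 → -3p + q^2 + 2q - 2
  leading term p: no divisor's leading term divides it; move -3p to the remainder.
  leading term q^2: no divisor's leading term divides it; move q^2 to the remainder.
  leading term q: no divisor's leading term divides it; move 2q to the remainder.
  leading term 1: no divisor's leading term divides it; move -2 to the remainder.
  remainder -3p + q^2 + 2q - 2 ≠ 0; add g_3 = -3p + q^2 + 2q - 2 to the basis.

S(f_2,g_3): lcm = pq. S = -p - 2q^3 + 3q^2 - 2q + 2.
  leading term p: subtract (-2)·g_3 from -p - 2q^3 + 3q^2 - 2q + 2 → -2q^3 - 2q^2 + 2q - 2
  leading term q^3: no divisor's leading term divides it; move -2q^3 to the remainder.
  leading term q^2: no divisor's leading term divides it; move -2q^2 to the remainder.
  leading term q: no divisor's leading term divides it; move 2q to the remainder.
  leading term 1: no divisor's leading term divides it; move -2 to the remainder.
  remainder -2q^3 - 2q^2 + 2q - 2 ≠ 0; add g_4 = -2q^3 - 2q^2 + 2q - 2 to the basis.

The other S-polynomials (S(f_1,g_3), S(f_1,g_4), S(f_2,g_4), S(g_3,g_4)) all reduce to 0 modulo the current basis, so we have a Gröbner basis.
Inter-reduce: drop elements whose leading term is divisible by another's, tail-reduce, and make monic.
Reduced Gröbner basis: {p + 2q^2 - 3q + 3, q^3 + q^2 - q + 1}.

Buchberger on the second generating set:
h_1 = -3p^2 - 3pq + p + q + 1, LT = p^2.
h_2 = 3p^2 - 2pq - 3p + q - 3, LT = p^2.

S(h_1,h_2): lcm = p^2. S = -3pq + 3p - 3q + 3.
  leading term pq: no divisor's leading term divides it; move -3pq to the remainder.
  leading term p: no divisor's leading term divides it; move 3p to the remainder.
  leading term q: no divisor's leading term divides it; move -3q to the remainder.
  leading term 1: no divisor's leading term divides it; move 3 to the remainder.
  remainder -3pq + 3p - 3q + 3 ≠ 0; add k_3 = -3pq + 3p - 3q + 3 to the basis.

S(h_1,k_3): lcm = p^2q. S = p^2 + pq^2 + pq + p + 2q^2 + 2q.
  leading term p^2: subtract (2)·h_1 from p^2 + pq^2 + pq + p + 2q^2 + 2q → pq^2 - p + 2q^2 - 2
  leading term pq^2: subtract (2q)·k_3 from pq^2 - p + 2q^2 - 2 → pq - p + q^2 + q - 2
  leading term pq: subtract (2)·k_3 from pq - p + q^2 + q - 2 → q^2 - 1
  leading term q^2: no divisor's leading term divides it; move q^2 to the remainder.
  leading term 1: no divisor's leading term divides it; move -1 to the remainder.
  remainder q^2 - 1 ≠ 0; add k_4 = q^2 - 1 to the basis.

The other S-polynomials (S(h_2,k_3), S(h_1,k_4), S(h_2,k_4), S(k_3,k_4)) all reduce to 0 modulo the current basis, so we have a Gröbner basis.
Inter-reduce: drop elements whose leading term is divisible by another's, tail-reduce, and make monic.
Reduced Gröbner basis: {p^2 + 3p + q + 3, pq - p + q - 1, q^2 - 1}.

These differ, so the ideals are not equal.

No, the ideals differ.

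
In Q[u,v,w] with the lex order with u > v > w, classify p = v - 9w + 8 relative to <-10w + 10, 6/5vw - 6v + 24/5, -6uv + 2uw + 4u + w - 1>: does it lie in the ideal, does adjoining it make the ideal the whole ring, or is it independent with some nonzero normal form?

First compute the reduced Gröbner basis of I by Buchberger's algorithm.
f_1 = -10w + 10, LT = w.
f_2 = 6/5vw - 6v + 24/5, LT = vw.
f_3 = -6uv + 2uw + 4u + w - 1, LT = uv.

S(f_1,f_2): lcm = vw. S = 4v - 4.
  leading term v: no divisor's leading term divides it; move 4v to the remainder.
  leading term 1: no divisor's leading term divides it; move -4 to the remainder.
  remainder 4v - 4 ≠ 0; add h_4 = 4v - 4 to the basis.

S(f_1,f_3): leading monomials are coprime, so the S-polynomial reduces to 0 (Buchberger's first criterion).
S(f_2,f_3): lcm = uvw. S = -5uv + 1/3uw^2 + 2/3uw + 4u + 1/6w^2 - 1/6w.
  leading term uv: subtract (5/6)·f_3 from -5uv + 1/3uw^2 + 2/3uw + 4u + 1/6w^2 - 1/6w → 1/3uw^2 - uw + 2/3u + 1/6w^2 - w + 5/6
  leading term uw^2: subtract (-1/30uw)·f_1 from 1/3uw^2 - uw + 2/3u + 1/6w^2 - w + 5/6 → -2/3uw + 2/3u + 1/6w^2 - w + 5/6
  leading term uw: subtract (1/15u)·f_1 from -2/3uw + 2/3u + 1/6w^2 - w + 5/6 → 1/6w^2 - w + 5/6
  leading term w^2: subtract (-1/60w)·f_1 from 1/6w^2 - w + 5/6 → -5/6w + 5/6
  leading term w: subtract (1/12)·f_1 from -5/6w + 5/6 → 0
  remainder 0.

S(f_1,h_4): leading monomials are coprime, so the S-polynomial reduces to 0 (Buchberger's first criterion).
S(f_2,h_4): lcm = vw. S = -5v + w + 4.
  leading term v: subtract (-5/4)·h_4 from -5v + w + 4 → w - 1
  leading term w: subtract (-1/10)·f_1 from w - 1 → 0
  remainder 0.

S(f_3,h_4): lcm = uv. S = -1/3uw + 1/3u - 1/6w + 1/6.
  leading term uw: subtract (1/30u)·f_1 from -1/3uw + 1/3u - 1/6w + 1/6 → -1/6w + 1/6
  leading term w: subtract (1/60)·f_1 from -1/6w + 1/6 → 0
  remainder 0.

Every S-polynomial of the final basis reduces to 0, so we have a Gröbner basis.
Inter-reduce: drop elements whose leading term is divisible by another's, tail-reduce, and make monic.
Reduced Gröbner basis: {v - 1, w - 1}.
Label its elements g_1 = v - 1, g_2 = w - 1.

Reduce p = v - 9w + 8 modulo G:
  leading term v: subtract (1)·g_1 from v - 9w + 8 → -9w + 9
  leading term w: subtract (-9)·g_2 from -9w + 9 → 0
  normal form = 0.
Since the normal form is 0, p ∈ I.

v - 9w + 8 lies in I (it reduces to 0).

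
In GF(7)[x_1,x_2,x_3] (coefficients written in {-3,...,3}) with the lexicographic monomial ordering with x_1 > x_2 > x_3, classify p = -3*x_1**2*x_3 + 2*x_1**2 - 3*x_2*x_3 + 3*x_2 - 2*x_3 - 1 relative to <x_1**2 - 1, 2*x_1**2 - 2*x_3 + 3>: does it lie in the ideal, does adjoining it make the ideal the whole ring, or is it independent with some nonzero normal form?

-3*x_1**2*x_3 + 2*x_1**2 - 3*x_2*x_3 + 3*x_2 - 2*x_3 - 1 is independent of I; its normal form modulo I is -x_2 - 1.

First compute the reduced Gröbner basis of I by Buchberger's algorithm.
f_1 = x_1**2 - 1, LT = x_1**2.
f_2 = 2*x_1**2 - 2*x_3 + 3, LT = x_1**2.

S(f_1,f_2): lcm = x_1**2. S = x_3 + 1.
  reduce S modulo (f_1, f_2):
  remainder x_3 + 1 ≠ 0; add h_3 = x_3 + 1 to the basis.

The other S-polynomials (S(f_1,h_3), S(f_2,h_3)) all reduce to 0 modulo the current basis, so we have a Gröbner basis.
Inter-reduce: drop elements whose leading term is divisible by another's, tail-reduce, and make monic.
Reduced Gröbner basis: {x_1**2 - 1, x_3 + 1}.
Label its elements g_1 = x_1**2 - 1, g_2 = x_3 + 1.

Reduce p = -3*x_1**2*x_3 + 2*x_1**2 - 3*x_2*x_3 + 3*x_2 - 2*x_3 - 1 modulo G:
  leading term x_1**2*x_3: subtract (-3*x_3)·g_1 from -3*x_1**2*x_3 + 2*x_1**2 - 3*x_2*x_3 + 3*x_2 - 2*x_3 - 1 → 2*x_1**2 - 3*x_2*x_3 + 3*x_2 + 2*x_3 - 1
  leading term x_1**2: subtract (2)·g_1 from 2*x_1**2 - 3*x_2*x_3 + 3*x_2 + 2*x_3 - 1 → -3*x_2*x_3 + 3*x_2 + 2*x_3 + 1
  leading term x_2*x_3: subtract (-3*x_2)·g_2 from -3*x_2*x_3 + 3*x_2 + 2*x_3 + 1 → -x_2 + 2*x_3 + 1
  leading term x_2: no divisor's leading term divides it; move -x_2 to the remainder.
  leading term x_3: subtract (2)·g_2 from 2*x_3 + 1 → -1
  leading term 1: no divisor's leading term divides it; move -1 to the remainder.
  normal form = -x_2 - 1.
The normal form is nonzero, so p ∉ I. Since p minus its normal form lies in I, I + (p) = I + (r) where r = -x_2 - 1; decide whether this ideal is the whole ring.
Run Buchberger on G together with r (pairs among the g_i already reduce to 0 since G is a Gröbner basis):
g_1 = x_1**2 - 1, LT = x_1**2.
g_2 = x_3 + 1, LT = x_3.
r = -x_2 - 1, LT = x_2.

The S-polynomials (S(g_1,g_2), S(g_1,r), S(g_2,r)) all reduce to 0 modulo the current basis, so we have a Gröbner basis.
Inter-reduce: drop elements whose leading term is divisible by another's, tail-reduce, and make monic.
Reduced Gröbner basis: {x_1**2 - 1, x_2 + 1, x_3 + 1}.
The reduced Gröbner basis of I + (p) is {x_1**2 - 1, x_2 + 1, x_3 + 1} ≠ {1}, a proper ideal, so the enlarged system stays consistent: p is independent of I, with normal form -x_2 - 1.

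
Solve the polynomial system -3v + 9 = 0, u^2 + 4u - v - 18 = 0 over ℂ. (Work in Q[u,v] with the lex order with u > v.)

{(-7, 3), (3, 3)}

Compute a lex Gröbner basis by Buchberger's algorithm.
f_1 = -3v + 9, LT = v.
f_2 = u^2 + 4u - v - 18, LT = u^2.

The S-polynomials (S(f_1,f_2)) all reduce to 0 modulo the current basis, so we have a Gröbner basis.
Inter-reduce: drop elements whose leading term is divisible by another's, tail-reduce, and make monic.
Reduced Gröbner basis: {u^2 + 4u - 21, v - 3}.

A lex Gröbner basis eliminates variables successively. Here v - 3 depends only on v, with roots {3}; lifting each root through the earlier basis elements recovers the full solutions.
  v = 3: the earlier basis element becomes u^2 + 4u - 21 = 0, giving u = -7, 3 — points (-7, 3), (3, 3).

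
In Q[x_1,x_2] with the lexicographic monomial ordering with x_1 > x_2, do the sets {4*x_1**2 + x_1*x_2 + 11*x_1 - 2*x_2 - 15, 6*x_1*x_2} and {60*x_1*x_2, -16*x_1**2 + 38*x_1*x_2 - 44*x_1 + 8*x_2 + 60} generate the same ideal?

For a fixed monomial order, each ideal has a unique reduced Gröbner basis; comparing bases decides equality.
Buchberger on the first generating set:
f_1 = 4*x_1**2 + x_1*x_2 + 11*x_1 - 2*x_2 - 15, LT = x_1**2.
f_2 = 6*x_1*x_2, LT = x_1*x_2.

S(f_1,f_2): lcm = x_1**2*x_2. S = 1/4*x_1*x_2**2 + 11/4*x_1*x_2 - 1/2*x_2**2 - 15/4*x_2.
  reduce S modulo (f_1, f_2):
  remainder -1/2*x_2**2 - 15/4*x_2 ≠ 0; add g_3 = -1/2*x_2**2 - 15/4*x_2 to the basis.

The other S-polynomials (S(f_1,g_3), S(f_2,g_3)) all reduce to 0 modulo the current basis, so we have a Gröbner basis.
Inter-reduce: drop elements whose leading term is divisible by another's, tail-reduce, and make monic.
Reduced Gröbner basis: {x_1**2 + 11/4*x_1 - 1/2*x_2 - 15/4, x_1*x_2, x_2**2 + 15/2*x_2}.

Buchberger on the second generating set:
h_1 = 60*x_1*x_2, LT = x_1*x_2.
h_2 = -16*x_1**2 + 38*x_1*x_2 - 44*x_1 + 8*x_2 + 60, LT = x_1**2.

S(h_1,h_2): lcm = x_1**2*x_2. S = 19/8*x_1*x_2**2 - 11/4*x_1*x_2 + 1/2*x_2**2 + 15/4*x_2.
  reduce S modulo (h_1, h_2):
  remainder 1/2*x_2**2 + 15/4*x_2 ≠ 0; add k_3 = 1/2*x_2**2 + 15/4*x_2 to the basis.

The other S-polynomials (S(h_1,k_3), S(h_2,k_3)) all reduce to 0 modulo the current basis, so we have a Gröbner basis.
Inter-reduce: drop elements whose leading term is divisible by another's, tail-reduce, and make monic.
Reduced Gröbner basis: {x_1**2 + 11/4*x_1 - 1/2*x_2 - 15/4, x_1*x_2, x_2**2 + 15/2*x_2}.

These coincide, so the ideals are equal.

Yes, the ideals are equal.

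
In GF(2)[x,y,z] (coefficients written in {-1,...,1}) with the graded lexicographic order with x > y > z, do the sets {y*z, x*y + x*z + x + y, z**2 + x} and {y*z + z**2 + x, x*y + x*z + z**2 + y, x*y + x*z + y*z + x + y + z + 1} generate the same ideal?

Equality of ideals is decidable: compute both reduced Gröbner bases (unique for the ordering) and check whether they agree.
Buchberger on the first generating set:
f_1 = y*z, LT = y*z.
f_2 = x*y + x*z + x + y, LT = x*y.
f_3 = z**2 + x, LT = z**2.

S(f_1,f_2): lcm = x*y*z. S = x*z**2 + x*z + y*z.
  leading term x*z**2: subtract (x)·f_3 from x*z**2 + x*z + y*z → x**2 + x*z + y*z
  leading term x**2: no divisor's leading term divides it; move x**2 to the remainder.
  leading term x*z: no divisor's leading term divides it; move x*z to the remainder.
  leading term y*z: subtract (1)·f_1 from y*z → 0
  remainder x**2 + x*z ≠ 0; add g_4 = x**2 + x*z to the basis.

S(f_1,f_3): lcm = y*z**2. S = x*y.
  leading term x*y: subtract (1)·f_2 from x*y → x*z + x + y
  leading term x*z: no divisor's leading term divides it; move x*z to the remainder.
  leading term x: no divisor's leading term divides it; move x to the remainder.
  leading term y: no divisor's leading term divides it; move y to the remainder.
  remainder x*z + x + y ≠ 0; add g_5 = x*z + x + y to the basis.

S(f_1,g_5): lcm = x*y*z. S = x*y + y**2.
  leading term x*y: subtract (1)·f_2 from x*y + y**2 → x*z + y**2 + x + y
  leading term x*z: subtract (1)·g_5 from x*z + y**2 + x + y → y**2
  leading term y**2: no divisor's leading term divides it; move y**2 to the remainder.
  remainder y**2 ≠ 0; add g_6 = y**2 to the basis.

The other S-polynomials (S(f_2,f_3), S(f_1,g_4), S(f_2,g_4), S(f_3,g_4), S(f_2,g_5), S(f_3,g_5), S(g_4,g_5), S(f_1,g_6), S(f_2,g_6), S(f_3,g_6), S(g_4,g_6), S(g_5,g_6)) all reduce to 0 modulo the current basis, so we have a Gröbner basis.
Inter-reduce: drop elements whose leading term is divisible by another's, tail-reduce, and make monic.
Reduced Gröbner basis: {x**2 + x + y, x*y, x*z + x + y, y**2, y*z, z**2 + x}.

Buchberger on the second generating set:
h_1 = y*z + z**2 + x, LT = y*z.
h_2 = x*y + x*z + z**2 + y, LT = x*y.
h_3 = x*y + x*z + y*z + x + y + z + 1, LT = x*y.

S(h_1,h_2): lcm = x*y*z. S = z**3 + x**2 + y*z.
  leading term z**3: no divisor's leading term divides it; move z**3 to the remainder.
  leading term x**2: no divisor's leading term divides it; move x**2 to the remainder.
  leading term y*z: subtract (1)·h_1 from y*z → z**2 + x
  leading term z**2: no divisor's leading term divides it; move z**2 to the remainder.
  leading term x: no divisor's leading term divides it; move x to the remainder.
  remainder z**3 + x**2 + z**2 + x ≠ 0; add k_4 = z**3 + x**2 + z**2 + x to the basis.

S(h_1,h_3): lcm = x*y*z. S = y*z**2 + x**2 + x*z + y*z + z**2 + z.
  leading term y*z**2: subtract (z)·h_1 from y*z**2 + x**2 + x*z + y*z + z**2 + z → z**3 + x**2 + y*z + z**2 + z
  leading term z**3: subtract (1)·k_4 from z**3 + x**2 + y*z + z**2 + z → y*z + x + z
  leading term y*z: subtract (1)·h_1 from y*z + x + z → z**2 + z
  leading term z**2: no divisor's leading term divides it; move z**2 to the remainder.
  leading term z: no divisor's leading term divides it; move z to the remainder.
  remainder z**2 + z ≠ 0; add k_5 = z**2 + z to the basis.

S(h_2,h_3): lcm = x*y. S = y*z + z**2 + x + z + 1.
  leading term y*z: subtract (1)·h_1 from y*z + z**2 + x + z + 1 → z + 1
  leading term z: no divisor's leading term divides it; move z to the remainder.
  leading term 1: no divisor's leading term divides it; move 1 to the remainder.
  remainder z + 1 ≠ 0; add k_6 = z + 1 to the basis.

S(h_1,k_5): lcm = y*z**2. S = z**3 + x*z + y*z.
  leading term z**3: subtract (1)·k_4 from z**3 + x*z + y*z → x**2 + x*z + y*z + z**2 + x
  leading term x**2: no divisor's leading term divides it; move x**2 to the remainder.
  leading term x*z: subtract (x)·k_6 from x*z + y*z + z**2 + x → y*z + z**2
  leading term y*z: subtract (1)·h_1 from y*z + z**2 → x
  leading term x: no divisor's leading term divides it; move x to the remainder.
  remainder x**2 + x ≠ 0; add k_7 = x**2 + x to the basis.

S(h_1,k_6): lcm = y*z. S = z**2 + x + y.
  leading term z**2: subtract (1)·k_5 from z**2 + x + y → x + y + z
  leading term x: no divisor's leading term divides it; move x to the remainder.
  leading term y: no divisor's leading term divides it; move y to the remainder.
  leading term z: subtract (1)·k_6 from z → 1
  leading term 1: no divisor's leading term divides it; move 1 to the remainder.
  remainder x + y + 1 ≠ 0; add k_8 = x + y + 1 to the basis.

S(h_2,k_8): lcm = x*y. S = x*z + y**2 + z**2.
  leading term x*z: subtract (x)·k_6 from x*z + y**2 + z**2 → y**2 + z**2 + x
  leading term y**2: no divisor's leading term divides it; move y**2 to the remainder.
  leading term z**2: subtract (1)·k_5 from z**2 + x → x + z
  leading term x: subtract (1)·k_8 from x + z → y + z + 1
  leading term y: no divisor's leading term divides it; move y to the remainder.
  leading term z: subtract (1)·k_6 from z + 1 → 0
  remainder y**2 + y ≠ 0; add k_9 = y**2 + y to the basis.

The other S-polynomials (S(h_1,k_4), S(h_2,k_4), S(h_3,k_4), S(h_2,k_5), S(h_3,k_5), S(k_4,k_5), S(h_2,k_6), S(h_3,k_6), S(k_4,k_6), S(k_5,k_6), S(h_1,k_7), S(h_2,k_7), S(h_3,k_7), S(k_4,k_7), S(k_5,k_7), S(k_6,k_7), S(h_1,k_8), S(h_3,k_8), S(k_4,k_8), S(k_5,k_8), S(k_6,k_8), S(k_7,k_8), S(h_1,k_9), S(h_2,k_9), S(h_3,k_9), S(k_4,k_9), S(k_5,k_9), S(k_6,k_9), S(k_7,k_9), S(k_8,k_9)) all reduce to 0 modulo the current basis, so we have a Gröbner basis.
Inter-reduce: drop elements whose leading term is divisible by another's, tail-reduce, and make monic.
Reduced Gröbner basis: {y**2 + y, x + y + 1, z + 1}.

The bases are distinct; the ideals are different.
The choice of monomial ordering does not affect the verdict — as long as both bases are computed under the same ordering, their equality decides ideal equality.

No, the ideals differ.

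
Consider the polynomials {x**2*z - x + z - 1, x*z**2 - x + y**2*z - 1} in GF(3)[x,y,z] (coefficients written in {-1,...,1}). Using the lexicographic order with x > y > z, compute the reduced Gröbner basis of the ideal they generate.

G = {x**2 - x*z - y**4*z**2 - y**2*z**2 - y**2*z - z**4 + z**3 - z**2 - z - 1, x*y**2 - x*z - y**4*z - y**2*z + y**2 - z**3 + z**2 + z, x*z**2 - x + y**2*z - 1, y**4*z**3 + y**2*z**3 + y**2*z**2 - y**2*z + z**5 - z**4 + z**3 + z**2 - z}

f_1 = x**2*z - x + z - 1, LT = x**2*z.
f_2 = x*z**2 - x + y**2*z - 1, LT = x*z**2.

S(f_1,f_2): lcm = x**2*z**2. S = x**2 - x*y**2*z - x*z + x + z**2 - z.
  reduce S modulo (f_1, f_2):
  remainder x**2 - x*y**2*z - x*z + x + z**2 - z ≠ 0; add g_3 = x**2 - x*y**2*z - x*z + x + z**2 - z to the basis.

S(f_1,g_3): lcm = x**2*z. S = x*y**2*z**2 + x*z**2 - x*z - x - z**3 + z**2 + z - 1.
  reduce S modulo (f_1, f_2, g_3):
  remainder x*y**2 - x*z - y**4*z - y**2*z + y**2 - z**3 + z**2 + z ≠ 0; add g_4 = x*y**2 - x*z - y**4*z - y**2*z + y**2 - z**3 + z**2 + z to the basis.

S(f_2,g_4): lcm = x*y**2*z**2. S = -x*y**2 + x*z**3 + y**4*z**3 + y**4*z + y**2*z**3 - y**2*z**2 - y**2 + z**5 - z**4 - z**3.
  reduce S modulo (f_1, f_2, g_3, g_4):
  remainder y**4*z**3 + y**2*z**3 + y**2*z**2 - y**2*z + z**5 - z**4 + z**3 + z**2 - z ≠ 0; add g_5 = y**4*z**3 + y**2*z**3 + y**2*z**2 - y**2*z + z**5 - z**4 + z**3 + z**2 - z to the basis.

The other S-polynomials (S(f_2,g_3), S(f_1,g_4), S(g_3,g_4), S(f_1,g_5), S(f_2,g_5), S(g_3,g_5), S(g_4,g_5)) all reduce to 0 modulo the current basis, so we have a Gröbner basis.
Inter-reduce: drop elements whose leading term is divisible by another's, tail-reduce, and make monic.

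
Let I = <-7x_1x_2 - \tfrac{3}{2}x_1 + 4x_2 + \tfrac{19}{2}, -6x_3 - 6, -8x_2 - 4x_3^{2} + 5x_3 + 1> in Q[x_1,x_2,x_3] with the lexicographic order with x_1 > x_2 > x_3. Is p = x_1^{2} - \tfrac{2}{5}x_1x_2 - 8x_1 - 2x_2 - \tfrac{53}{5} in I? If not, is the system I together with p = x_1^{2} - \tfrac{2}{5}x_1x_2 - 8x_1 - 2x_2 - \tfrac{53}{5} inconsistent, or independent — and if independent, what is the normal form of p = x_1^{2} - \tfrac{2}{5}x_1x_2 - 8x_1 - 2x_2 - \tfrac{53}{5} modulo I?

First compute the reduced Gröbner basis of I by Buchberger's algorithm.
f_1 = -7x_1x_2 - \tfrac{3}{2}x_1 + 4x_2 + \tfrac{19}{2}, LT = x_1x_2.
f_2 = -6x_3 - 6, LT = x_3.
f_3 = -8x_2 - 4x_3^{2} + 5x_3 + 1, LT = x_2.

S(f_1,f_3): lcm = x_1x_2. S = -\tfrac{1}{2}x_1x_3^{2} + \tfrac{5}{8}x_1x_3 + \tfrac{19}{56}x_1 - \tfrac{4}{7}x_2 - \tfrac{19}{14}.
  leading term x_1x_3^{2}: subtract (\tfrac{1}{12}x_1x_3)·f_2 from -\tfrac{1}{2}x_1x_3^{2} + \tfrac{5}{8}x_1x_3 + \tfrac{19}{56}x_1 - \tfrac{4}{7}x_2 - \tfrac{19}{14} → \tfrac{9}{8}x_1x_3 + \tfrac{19}{56}x_1 - \tfrac{4}{7}x_2 - \tfrac{19}{14}
  leading term x_1x_3: subtract (-\tfrac{3}{16}x_1)·f_2 from \tfrac{9}{8}x_1x_3 + \tfrac{19}{56}x_1 - \tfrac{4}{7}x_2 - \tfrac{19}{14} → -\tfrac{11}{14}x_1 - \tfrac{4}{7}x_2 - \tfrac{19}{14}
  leading term x_1: no divisor's leading term divides it; move -\tfrac{11}{14}x_1 to the remainder.
  leading term x_2: subtract (\tfrac{1}{14})·f_3 from -\tfrac{4}{7}x_2 - \tfrac{19}{14} → \tfrac{2}{7}x_3^{2} - \tfrac{5}{14}x_3 - \tfrac{10}{7}
  leading term x_3^{2}: subtract (-\tfrac{1}{21}x_3)·f_2 from \tfrac{2}{7}x_3^{2} - \tfrac{5}{14}x_3 - \tfrac{10}{7} → -\tfrac{9}{14}x_3 - \tfrac{10}{7}
  leading term x_3: subtract (\tfrac{3}{28})·f_2 from -\tfrac{9}{14}x_3 - \tfrac{10}{7} → -\tfrac{11}{14}
  leading term 1: no divisor's leading term divides it; move -\tfrac{11}{14} to the remainder.
  remainder -\tfrac{11}{14}x_1 - \tfrac{11}{14} ≠ 0; add h_4 = -\tfrac{11}{14}x_1 - \tfrac{11}{14} to the basis.

The other S-polynomials (S(f_1,f_2), S(f_2,f_3), S(f_1,h_4), S(f_2,h_4), S(f_3,h_4)) all reduce to 0 modulo the current basis, so we have a Gröbner basis.
Inter-reduce: drop elements whose leading term is divisible by another's, tail-reduce, and make monic.
Reduced Gröbner basis: {x_1 + 1, x_2 + 1, x_3 + 1}.
Label its elements g_1 = x_1 + 1, g_2 = x_2 + 1, g_3 = x_3 + 1.

Reduce p = x_1^{2} - \tfrac{2}{5}x_1x_2 - 8x_1 - 2x_2 - \tfrac{53}{5} modulo G:
  leading term x_1^{2}: subtract (x_1)·g_1 from x_1^{2} - \tfrac{2}{5}x_1x_2 - 8x_1 - 2x_2 - \tfrac{53}{5} → -\tfrac{2}{5}x_1x_2 - 9x_1 - 2x_2 - \tfrac{53}{5}
  leading term x_1x_2: subtract (-\tfrac{2}{5}x_2)·g_1 from -\tfrac{2}{5}x_1x_2 - 9x_1 - 2x_2 - \tfrac{53}{5} → -9x_1 - \tfrac{8}{5}x_2 - \tfrac{53}{5}
  leading term x_1: subtract (-9)·g_1 from -9x_1 - \tfrac{8}{5}x_2 - \tfrac{53}{5} → -\tfrac{8}{5}x_2 - \tfrac{8}{5}
  leading term x_2: subtract (-\tfrac{8}{5})·g_2 from -\tfrac{8}{5}x_2 - \tfrac{8}{5} → 0
  normal form = 0.
Since the normal form is 0, p ∈ I.

x_1^{2} - \tfrac{2}{5}x_1x_2 - 8x_1 - 2x_2 - \tfrac{53}{5} lies in I (it reduces to 0).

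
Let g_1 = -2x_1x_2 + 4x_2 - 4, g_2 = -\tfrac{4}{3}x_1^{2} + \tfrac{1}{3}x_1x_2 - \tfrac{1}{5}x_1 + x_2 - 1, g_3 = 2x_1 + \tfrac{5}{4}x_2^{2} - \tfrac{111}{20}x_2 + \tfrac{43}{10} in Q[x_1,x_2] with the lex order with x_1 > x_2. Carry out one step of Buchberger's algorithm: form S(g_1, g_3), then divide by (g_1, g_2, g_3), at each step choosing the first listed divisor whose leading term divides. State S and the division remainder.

lcm(LM(g_1), LM(g_3)) = x_1x_2.
S = (lcm/LT(g_1))·g_1 − (lcm/LT(g_3))·g_3 = -\tfrac{5}{8}x_2^{3} + \tfrac{111}{40}x_2^{2} - \tfrac{83}{20}x_2 + 2.
Reduce S modulo (g_1, g_2, g_3) in that order:
  leading term x_2^{3}: no divisor's leading term divides it; move -\tfrac{5}{8}x_2^{3} to the remainder.
  leading term x_2^{2}: no divisor's leading term divides it; move \tfrac{111}{40}x_2^{2} to the remainder.
  leading term x_2: no divisor's leading term divides it; move -\tfrac{83}{20}x_2 to the remainder.
  leading term 1: no divisor's leading term divides it; move 2 to the remainder.
The remainder -\tfrac{5}{8}x_2^{3} + \tfrac{111}{40}x_2^{2} - \tfrac{83}{20}x_2 + 2 is nonzero, so it would be added as the next basis element.

S(g_1, g_3) = -\tfrac{5}{8}x_2^{3} + \tfrac{111}{40}x_2^{2} - \tfrac{83}{20}x_2 + 2; remainder on division = -\tfrac{5}{8}x_2^{3} + \tfrac{111}{40}x_2^{2} - \tfrac{83}{20}x_2 + 2.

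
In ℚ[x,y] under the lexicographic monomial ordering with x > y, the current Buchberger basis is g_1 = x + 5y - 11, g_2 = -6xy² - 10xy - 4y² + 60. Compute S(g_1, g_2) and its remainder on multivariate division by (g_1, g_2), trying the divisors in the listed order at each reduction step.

lcm(LM(g_1), LM(g_2)) = xy².
S = (lcm/LT(g_1))·g_1 − (lcm/LT(g_2))·g_2 = -5/3xy + 5y³ - 35/3y² + 10.
Reduce S modulo (g_1, g_2) in that order:
  leading term xy: subtract (-5/3y)·g_1 from -5/3xy + 5y³ - 35/3y² + 10 → 5y³ - 10/3y² - 55/3y + 10
  leading term y³: no divisor's leading term divides it; move 5y³ to the remainder.
  leading term y²: no divisor's leading term divides it; move -10/3y² to the remainder.
  leading term y: no divisor's leading term divides it; move -55/3y to the remainder.
  leading term 1: no divisor's leading term divides it; move 10 to the remainder.
The remainder 5y³ - 10/3y² - 55/3y + 10 is nonzero, so it would be added as the next basis element.
An S-polynomial is built so that the two leading terms cancel; whether anything survives reduction is exactly the Gröbner-basis criterion.

S(g_1, g_2) = -5/3xy + 5y³ - 35/3y² + 10; remainder on division = 5y³ - 10/3y² - 55/3y + 10.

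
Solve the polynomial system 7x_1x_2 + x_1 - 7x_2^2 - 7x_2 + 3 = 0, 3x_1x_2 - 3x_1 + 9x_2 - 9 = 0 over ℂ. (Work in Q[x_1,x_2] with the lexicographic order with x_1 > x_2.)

Compute a lex Gröbner basis by Buchberger's algorithm.
f_1 = 7x_1x_2 + x_1 - 7x_2^2 - 7x_2 + 3, LT = x_1x_2.
f_2 = 3x_1x_2 - 3x_1 + 9x_2 - 9, LT = x_1x_2.

S(f_1,f_2): lcm = x_1x_2. S = 8/7x_1 - x_2^2 - 4x_2 + 24/7.
  reduce S modulo (f_1, f_2):
  remainder 8/7x_1 - x_2^2 - 4x_2 + 24/7 ≠ 0; add h_3 = 8/7x_1 - x_2^2 - 4x_2 + 24/7 to the basis.

S(f_1,h_3): lcm = x_1x_2. S = 1/7x_1 + 7/8x_2^3 + 5/2x_2^2 - 4x_2 + 3/7.
  reduce S modulo (f_1, f_2, h_3):
  remainder 7/8x_2^3 + 21/8x_2^2 - 7/2x_2 ≠ 0; add h_4 = 7/8x_2^3 + 21/8x_2^2 - 7/2x_2 to the basis.

The other S-polynomials (S(f_2,h_3), S(f_1,h_4), S(f_2,h_4), S(h_3,h_4)) all reduce to 0 modulo the current basis, so we have a Gröbner basis.
Inter-reduce: drop elements whose leading term is divisible by another's, tail-reduce, and make monic.
Reduced Gröbner basis: {x_1 - 7/8x_2^2 - 7/2x_2 + 3, x_2^3 + 3x_2^2 - 4x_2}.

A lex Gröbner basis eliminates variables successively. Here x_2^3 + 3x_2^2 - 4x_2 depends only on x_2, with roots {-4, 0, 1}; lifting each root through the earlier basis elements recovers the full solutions.
  x_2 = -4: the earlier basis element becomes x_1 + 3 = 0, giving x_1 = -3 — point (-3, -4).
  x_2 = 0: the earlier basis element becomes x_1 + 3 = 0, giving x_1 = -3 — point (-3, 0).
  x_2 = 1: the earlier basis element becomes x_1 - 11/8 = 0, giving x_1 = 11/8 — point (11/8, 1).

{(-3, -4), (-3, 0), (11/8, 1)}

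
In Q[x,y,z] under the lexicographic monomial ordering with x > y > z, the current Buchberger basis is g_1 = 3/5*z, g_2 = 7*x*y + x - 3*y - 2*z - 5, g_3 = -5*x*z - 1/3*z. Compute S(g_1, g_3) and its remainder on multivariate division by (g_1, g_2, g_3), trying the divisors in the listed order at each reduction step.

lcm(LM(g_1), LM(g_3)) = x*z.
S = (lcm/LT(g_1))·g_1 − (lcm/LT(g_3))·g_3 = -1/15*z.
Reduce S modulo (g_1, g_2, g_3) in that order:
  leading term z: subtract (-1/9)·g_1 from -1/15*z → 0
The remainder is 0, so this S-polynomial contributes no new basis element.

S(g_1, g_3) = -1/15*z; remainder on division = 0.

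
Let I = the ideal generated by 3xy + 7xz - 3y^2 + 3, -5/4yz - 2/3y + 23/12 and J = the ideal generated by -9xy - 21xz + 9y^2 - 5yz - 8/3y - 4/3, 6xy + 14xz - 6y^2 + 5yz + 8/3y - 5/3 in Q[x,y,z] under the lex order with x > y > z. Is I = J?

Yes, the ideals are equal.

Since reduced Gröbner bases are canonical representatives of ideals under a given ordering, it suffices to compute and compare them.
Buchberger on the first generating set:
f_1 = 3xy + 7xz - 3y^2 + 3, LT = xy.
f_2 = -5/4yz - 2/3y + 23/12, LT = yz.

S(f_1,f_2): lcm = xyz. S = -8/15xy + 7/3xz^2 + 23/15x - y^2z + z.
  reduce S modulo (f_1, f_2):
  remainder 7/3xz^2 + 56/45xz + 23/15x - 23/15y + z + 8/15 ≠ 0; add g_3 = 7/3xz^2 + 56/45xz + 23/15x - 23/15y + z + 8/15 to the basis.

The other S-polynomials (S(f_1,g_3), S(f_2,g_3)) all reduce to 0 modulo the current basis, so we have a Gröbner basis.
Inter-reduce: drop elements whose leading term is divisible by another's, tail-reduce, and make monic.
Reduced Gröbner basis: {xy + 7/3xz - y^2 + 1, xz^2 + 8/15xz + 23/35x - 23/35y + 3/7z + 8/35, yz + 8/15y - 23/15}.

Buchberger on the second generating set:
h_1 = -9xy - 21xz + 9y^2 - 5yz - 8/3y - 4/3, LT = xy.
h_2 = 6xy + 14xz - 6y^2 + 5yz + 8/3y - 5/3, LT = xy.

S(h_1,h_2): lcm = xy. S = -5/18yz - 4/27y + 23/54.
  reduce S modulo (h_1, h_2):
  remainder -5/18yz - 4/27y + 23/54 ≠ 0; add k_3 = -5/18yz - 4/27y + 23/54 to the basis.

S(h_1,k_3): lcm = xyz. S = -8/15xy + 7/3xz^2 + 23/15x - y^2z + 5/9yz^2 + 8/27yz + 4/27z.
  reduce S modulo (h_1, h_2, k_3):
  remainder 7/3xz^2 + 56/45xz + 23/15x - 23/15y + z + 8/15 ≠ 0; add k_4 = 7/3xz^2 + 56/45xz + 23/15x - 23/15y + z + 8/15 to the basis.

The other S-polynomials (S(h_2,k_3), S(h_1,k_4), S(h_2,k_4), S(k_3,k_4)) all reduce to 0 modulo the current basis, so we have a Gröbner basis.
Inter-reduce: drop elements whose leading term is divisible by another's, tail-reduce, and make monic.
Reduced Gröbner basis: {xy + 7/3xz - y^2 + 1, xz^2 + 8/15xz + 23/35x - 23/35y + 3/7z + 8/35, yz + 8/15y - 23/15}.

The two bases agree; hence the ideals are identical.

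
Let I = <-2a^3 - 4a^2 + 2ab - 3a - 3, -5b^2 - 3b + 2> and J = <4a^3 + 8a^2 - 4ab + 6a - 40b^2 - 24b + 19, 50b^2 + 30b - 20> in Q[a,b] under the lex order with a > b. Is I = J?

For a fixed monomial order, each ideal has a unique reduced Gröbner basis; comparing bases decides equality.
Buchberger on the first generating set:
f_1 = -2a^3 - 4a^2 + 2ab - 3a - 3, LT = a^3.
f_2 = -5b^2 - 3b + 2, LT = b^2.

The S-polynomials (S(f_1,f_2)) all reduce to 0 modulo the current basis, so we have a Gröbner basis.
Inter-reduce: drop elements whose leading term is divisible by another's, tail-reduce, and make monic.
Reduced Gröbner basis: {a^3 + 2a^2 - ab + 3/2a + 3/2, b^2 + 3/5b - 2/5}.

Buchberger on the second generating set:
h_1 = 4a^3 + 8a^2 - 4ab + 6a - 40b^2 - 24b + 19, LT = a^3.
h_2 = 50b^2 + 30b - 20, LT = b^2.

The S-polynomials (S(h_1,h_2)) all reduce to 0 modulo the current basis, so we have a Gröbner basis.
Inter-reduce: drop elements whose leading term is divisible by another's, tail-reduce, and make monic.
Reduced Gröbner basis: {a^3 + 2a^2 - ab + 3/2a + 3/4, b^2 + 3/5b - 2/5}.

The bases are distinct; the ideals are different.

No, the ideals differ.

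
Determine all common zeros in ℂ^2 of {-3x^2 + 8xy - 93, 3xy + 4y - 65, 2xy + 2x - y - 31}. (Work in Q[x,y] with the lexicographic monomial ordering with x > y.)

Compute a lex Gröbner basis by Buchberger's algorithm.
f_1 = -3x^2 + 8xy - 93, LT = x^2.
f_2 = 3xy + 4y - 65, LT = xy.
f_3 = 2xy + 2x - y - 31, LT = xy.

S(f_1,f_2): lcm = x^2y. S = -8/3xy^2 - 4/3xy + 65/3x + 31y.
  leading term xy^2: subtract (-8/9y)·f_2 from -8/3xy^2 - 4/3xy + 65/3x + 31y → -4/3xy + 65/3x + 32/9y^2 - 241/9y
  leading term xy: subtract (-4/9)·f_2 from -4/3xy + 65/3x + 32/9y^2 - 241/9y → 65/3x + 32/9y^2 - 25y - 260/9
  leading term x: no divisor's leading term divides it; move 65/3x to the remainder.
  leading term y^2: no divisor's leading term divides it; move 32/9y^2 to the remainder.
  leading term y: no divisor's leading term divides it; move -25y to the remainder.
  leading term 1: no divisor's leading term divides it; move -260/9 to the remainder.
  remainder 65/3x + 32/9y^2 - 25y - 260/9 ≠ 0; add h_4 = 65/3x + 32/9y^2 - 25y - 260/9 to the basis.

S(f_1,f_3): lcm = x^2y. S = -x^2 - 8/3xy^2 + 1/2xy + 31/2x + 31y.
  leading term x^2: subtract (1/3)·f_1 from -x^2 - 8/3xy^2 + 1/2xy + 31/2x + 31y → -8/3xy^2 - 13/6xy + 31/2x + 31y + 31
  leading term xy^2: subtract (-8/9y)·f_2 from -8/3xy^2 - 13/6xy + 31/2x + 31y + 31 → -13/6xy + 31/2x + 32/9y^2 - 241/9y + 31
  leading term xy: subtract (-13/18)·f_2 from -13/6xy + 31/2x + 32/9y^2 - 241/9y + 31 → 31/2x + 32/9y^2 - 215/9y - 287/18
  leading term x: subtract (93/130)·h_4 from 31/2x + 32/9y^2 - 215/9y - 287/18 → 592/585y^2 - 1405/234y + 85/18
  leading term y^2: no divisor's leading term divides it; move 592/585y^2 to the remainder.
  leading term y: no divisor's leading term divides it; move -1405/234y to the remainder.
  leading term 1: no divisor's leading term divides it; move 85/18 to the remainder.
  remainder 592/585y^2 - 1405/234y + 85/18 ≠ 0; add h_5 = 592/585y^2 - 1405/234y + 85/18 to the basis.

S(f_2,f_3): lcm = xy. S = -x + 11/6y - 37/6.
  leading term x: subtract (-3/65)·h_4 from -x + 11/6y - 37/6 → 32/195y^2 + 53/78y - 15/2
  leading term y^2: subtract (6/37)·h_5 from 32/195y^2 + 53/78y - 15/2 → 367/222y - 1835/222
  leading term y: no divisor's leading term divides it; move 367/222y to the remainder.
  leading term 1: no divisor's leading term divides it; move -1835/222 to the remainder.
  remainder 367/222y - 1835/222 ≠ 0; add h_6 = 367/222y - 1835/222 to the basis.

The other S-polynomials (S(f_1,h_4), S(f_2,h_4), S(f_3,h_4), S(f_1,h_5), S(f_2,h_5), S(f_3,h_5), S(h_4,h_5), S(f_1,h_6), S(f_2,h_6), S(f_3,h_6), S(h_4,h_6), S(h_5,h_6)) all reduce to 0 modulo the current basis, so we have a Gröbner basis.
Inter-reduce: drop elements whose leading term is divisible by another's, tail-reduce, and make monic.
Reduced Gröbner basis: {x - 3, y - 5}.

From the last basis element, y - 5 = 0, so y takes values in {5}. Each choice, substituted upward through the basis, yields the corresponding point(s) of the solution set.
  y = 5: the earlier basis element becomes x - 3 = 0, giving x = 3 — point (3, 5).
Each listed point satisfies every original equation (direct substitution).

{(3, 5)}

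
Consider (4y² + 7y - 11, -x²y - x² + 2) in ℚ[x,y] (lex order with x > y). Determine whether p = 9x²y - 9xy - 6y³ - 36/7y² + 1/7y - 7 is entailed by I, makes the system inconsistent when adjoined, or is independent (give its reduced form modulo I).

First compute the reduced Gröbner basis of I by Buchberger's algorithm.
f_1 = 4y² + 7y - 11, LT = y².
f_2 = -x²y - x² + 2, LT = x²y.

S(f_1,f_2): lcm = x²y². S = ¾x²y - 11/4x² + 2y.
  leading term x²y: subtract (-¾)·f_2 from ¾x²y - 11/4x² + 2y → -7/2x² + 2y + 3/2
  leading term x²: no divisor's leading term divides it; move -7/2x² to the remainder.
  leading term y: no divisor's leading term divides it; move 2y to the remainder.
  leading term 1: no divisor's leading term divides it; move 3/2 to the remainder.
  remainder -7/2x² + 2y + 3/2 ≠ 0; add h_3 = -7/2x² + 2y + 3/2 to the basis.

S(f_1,h_3): leading monomials are coprime, so the S-polynomial reduces to 0 (Buchberger's first criterion).
S(f_2,h_3): lcm = x²y. S = x² + 4/7y² + 3/7y - 2.
  leading term x²: subtract (-2/7)·h_3 from x² + 4/7y² + 3/7y - 2 → 4/7y² + y - 11/7
  leading term y²: subtract (1/7)·f_1 from 4/7y² + y - 11/7 → 0
  remainder 0.

Every S-polynomial of the final basis reduces to 0, so we have a Gröbner basis.
Inter-reduce: drop elements whose leading term is divisible by another's, tail-reduce, and make monic.
Reduced Gröbner basis: {x² - 4/7y - 3/7, y² + 7/4y - 11/4}.
Label its elements g_1 = x² - 4/7y - 3/7, g_2 = y² + 7/4y - 11/4.

Reduce p = 9x²y - 9xy - 6y³ - 36/7y² + 1/7y - 7 modulo G:
  leading term x²y: subtract (9y)·g_1 from 9x²y - 9xy - 6y³ - 36/7y² + 1/7y - 7 → -9xy - 6y³ + 4y - 7
  leading term xy: no divisor's leading term divides it; move -9xy to the remainder.
  leading term y³: subtract (-6y)·g_2 from -6y³ + 4y - 7 → 21/2y² - 25/2y - 7
  leading term y²: subtract (21/2)·g_2 from 21/2y² - 25/2y - 7 → -247/8y + 175/8
  leading term y: no divisor's leading term divides it; move -247/8y to the remainder.
  leading term 1: no divisor's leading term divides it; move 175/8 to the remainder.
  normal form = -9xy - 247/8y + 175/8.
The normal form is nonzero, so p ∉ I. Since p minus its normal form lies in I, I + (p) = I + (r) where r = -9xy - 247/8y + 175/8; decide whether this ideal is the whole ring.
Run Buchberger on G together with r (pairs among the g_i already reduce to 0 since G is a Gröbner basis):
g_1 = x² - 4/7y - 3/7, LT = x².
g_2 = y² + 7/4y - 11/4, LT = y².
r = -9xy - 247/8y + 175/8, LT = xy.

S(g_1,g_2): leading monomials are coprime, so the S-polynomial reduces to 0 (Buchberger's first criterion).
S(g_1,r): lcm = x²y. S = -247/72xy + 175/72x - 4/7y² - 3/7y.
  leading term xy: subtract (247/648)·r from -247/72xy + 175/72x - 4/7y² - 3/7y → 175/72x - 4/7y² + 411511/36288y - 43225/5184
  leading term x: no divisor's leading term divides it; move 175/72x to the remainder.
  leading term y²: subtract (-4/7)·g_2 from -4/7y² + 411511/36288y - 43225/5184 → 447799/36288y - 359599/36288
  leading term y: no divisor's leading term divides it; move 447799/36288y to the remainder.
  leading term 1: no divisor's leading term divides it; move -359599/36288 to the remainder.
  remainder 175/72x + 447799/36288y - 359599/36288 ≠ 0; add m_4 = 175/72x + 447799/36288y - 359599/36288 to the basis.

S(g_2,r): lcm = xy². S = 7/4xy - 11/4x - 247/72y² + 175/72y.
  leading term xy: subtract (-7/36)·r from 7/4xy - 11/4x - 247/72y² + 175/72y → -11/4x - 247/72y² - 343/96y + 1225/288
  leading term x: subtract (-198/175)·m_4 from -11/4x - 247/72y² - 343/96y + 1225/288 → -247/72y² + 229079/22050y - 613741/88200
  leading term y²: subtract (-247/72)·g_2 from -247/72y² + 229079/22050y - 613741/88200 → 1927763/117600y - 1927763/117600
  leading term y: no divisor's leading term divides it; move 1927763/117600y to the remainder.
  leading term 1: no divisor's leading term divides it; move -1927763/117600 to the remainder.
  remainder 1927763/117600y - 1927763/117600 ≠ 0; add m_5 = 1927763/117600y - 1927763/117600 to the basis.

S(g_1,m_4): lcm = x². S = -447799/88200xy + 359599/88200x - 4/7y - 3/7.
  leading term xy: subtract (447799/793800)·r from -447799/88200xy + 359599/88200x - 4/7y - 3/7 → 359599/88200x + 106977553/6350400y - 66193/5184
  leading term x: subtract (359599/214375)·m_4 from 359599/88200x + 106977553/6350400y - 66193/5184 → -5783289/1500625y + 5783289/1500625
  leading term y: subtract (-288/1225)·m_5 from -5783289/1500625y + 5783289/1500625 → 0
  remainder 0.

S(g_2,m_4): leading monomials are coprime, so the S-polynomial reduces to 0 (Buchberger's first criterion).
S(r,m_4): lcm = xy. S = -447799/88200y² + 331087/44100y - 175/72.
  leading term y²: subtract (-447799/88200)·g_2 from -447799/88200y² + 331087/44100y - 175/72 → 1927763/117600y - 1927763/117600
  leading term y: subtract (1)·m_5 from 1927763/117600y - 1927763/117600 → 0
  remainder 0.

S(g_1,m_5): leading monomials are coprime, so the S-polynomial reduces to 0 (Buchberger's first criterion).
S(g_2,m_5): lcm = y². S = 11/4y - 11/4.
  leading term y: subtract (323400/1927763)·m_5 from 11/4y - 11/4 → 0
  remainder 0.

S(r,m_5): lcm = xy. S = x + 247/72y - 175/72.
  leading term x: subtract (72/175)·m_4 from x + 247/72y - 175/72 → -2017/1225y + 2017/1225
  leading term y: subtract (-193632/1927763)·m_5 from -2017/1225y + 2017/1225 → 0
  remainder 0.

S(m_4,m_5): leading monomials are coprime, so the S-polynomial reduces to 0 (Buchberger's first criterion).
Every S-polynomial of the final basis reduces to 0, so we have a Gröbner basis.
Inter-reduce: drop elements whose leading term is divisible by another's, tail-reduce, and make monic.
Reduced Gröbner basis: {x + 1, y - 1}.
The reduced Gröbner basis of I + (p) is {x + 1, y - 1} ≠ {1}, a proper ideal, so the enlarged system stays consistent: p is independent of I, with normal form -9xy - 247/8y + 175/8.

9x²y - 9xy - 6y³ - 36/7y² + 1/7y - 7 is independent of I; its normal form modulo I is -9xy - 247/8y + 175/8.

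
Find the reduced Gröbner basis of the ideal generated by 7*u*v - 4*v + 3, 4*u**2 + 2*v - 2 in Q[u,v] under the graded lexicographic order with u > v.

f_1 = 7*u*v - 4*v + 3, LT = u*v.
f_2 = 4*u**2 + 2*v - 2, LT = u**2.

S(f_1,f_2): lcm = u**2*v. S = -4/7*u*v - 1/2*v**2 + 3/7*u + 1/2*v.
  leading term u*v: subtract (-4/49)·f_1 from -4/7*u*v - 1/2*v**2 + 3/7*u + 1/2*v → -1/2*v**2 + 3/7*u + 17/98*v + 12/49
  leading term v**2: no divisor's leading term divides it; move -1/2*v**2 to the remainder.
  leading term u: no divisor's leading term divides it; move 3/7*u to the remainder.
  leading term v: no divisor's leading term divides it; move 17/98*v to the remainder.
  leading term 1: no divisor's leading term divides it; move 12/49 to the remainder.
  remainder -1/2*v**2 + 3/7*u + 17/98*v + 12/49 ≠ 0; add g_3 = -1/2*v**2 + 3/7*u + 17/98*v + 12/49 to the basis.

The other S-polynomials (S(f_1,g_3), S(f_2,g_3)) all reduce to 0 modulo the current basis, so we have a Gröbner basis.

G = {u**2 + 1/2*v - 1/2, u*v - 4/7*v + 3/7, v**2 - 6/7*u - 17/49*v - 24/49}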